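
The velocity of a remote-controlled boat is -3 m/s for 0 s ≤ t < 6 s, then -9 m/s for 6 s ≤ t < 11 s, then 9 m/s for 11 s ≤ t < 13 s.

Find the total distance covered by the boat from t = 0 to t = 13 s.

Total distance travelled is ∫|v| dt — sum the magnitudes of each area piece.
0–6 s: |-3| × 6 = 18 m
6–11 s: |-9| × 5 = 45 m
11–13 s: |9| × 2 = 18 m
Total distance = 81 m

81 m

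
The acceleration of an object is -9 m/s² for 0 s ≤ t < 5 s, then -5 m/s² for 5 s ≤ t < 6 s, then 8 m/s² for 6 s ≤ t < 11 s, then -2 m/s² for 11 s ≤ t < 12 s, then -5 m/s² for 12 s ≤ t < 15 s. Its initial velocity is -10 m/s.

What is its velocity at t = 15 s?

-37 m/s

Δv equals the area under the a-t graph; then v = v₀ + Δv.
0–5 s: -9 × 5 = -45 m/s
5–6 s: -5 × 1 = -5 m/s
6–11 s: 8 × 5 = 40 m/s
11–12 s: -2 × 1 = -2 m/s
12–15 s: -5 × 3 = -15 m/s
Δv = -27 m/s, so v(15) = -10 + (-27) = -37 m/s.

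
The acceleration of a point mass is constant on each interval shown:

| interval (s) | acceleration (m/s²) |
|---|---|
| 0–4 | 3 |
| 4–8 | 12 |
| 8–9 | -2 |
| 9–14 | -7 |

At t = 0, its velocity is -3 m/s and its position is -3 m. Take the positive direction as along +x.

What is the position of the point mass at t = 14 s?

384.5 m

On each constant-a segment, Δv = aΔt and Δx = v₀Δt + ½aΔt²; chain segment to segment.
0–4 s: v starts -3 m/s; Δx = -3·4 + ½·3·4² = 12 m; v ends 9 m/s.
4–8 s: v starts 9 m/s; Δx = 9·4 + ½·12·4² = 132 m; v ends 57 m/s.
8–9 s: v starts 57 m/s; Δx = 57·1 + ½·-2·1² = 56 m; v ends 55 m/s.
9–14 s: v starts 55 m/s; Δx = 55·5 + ½·-7·5² = 187.5 m; v ends 20 m/s.
x(14) = -3 + Σ Δx = 384.5 m.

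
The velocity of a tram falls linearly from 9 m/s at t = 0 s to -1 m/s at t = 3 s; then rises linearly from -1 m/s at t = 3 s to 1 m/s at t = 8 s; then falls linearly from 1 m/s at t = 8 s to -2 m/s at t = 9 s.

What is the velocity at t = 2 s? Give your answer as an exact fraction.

7/3 m/s

On 0–3 s the graph is linear from 9 to -1 m/s: v(2) = 9 + (-1 − 9)·(2 − 0)/(3 − 0) = 7/3 m/s.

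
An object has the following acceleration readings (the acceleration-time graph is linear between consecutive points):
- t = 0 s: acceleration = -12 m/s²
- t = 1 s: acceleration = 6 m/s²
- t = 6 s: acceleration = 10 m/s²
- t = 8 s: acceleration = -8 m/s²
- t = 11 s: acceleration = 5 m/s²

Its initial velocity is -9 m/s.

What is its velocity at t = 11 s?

Δv equals the area under the a-t graph; then v = v₀ + Δv.
0–1 s: ½(-12 + 6)(1) = -3 m/s
1–6 s: ½(6 + 10)(5) = 40 m/s
6–8 s: ½(10 + -8)(2) = 2 m/s
8–11 s: ½(-8 + 5)(3) = -4.5 m/s
Δv = 34.5 m/s, so v(11) = -9 + (34.5) = 25.5 m/s.

25.5 m/s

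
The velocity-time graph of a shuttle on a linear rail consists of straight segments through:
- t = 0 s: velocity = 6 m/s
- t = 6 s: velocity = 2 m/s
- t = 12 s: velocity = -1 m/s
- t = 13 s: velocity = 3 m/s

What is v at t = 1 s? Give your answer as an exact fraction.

16/3 m/s

On 0–6 s the graph is linear from 6 to 2 m/s: v(1) = 6 + (2 − 6)·(1 − 0)/(6 − 0) = 16/3 m/s.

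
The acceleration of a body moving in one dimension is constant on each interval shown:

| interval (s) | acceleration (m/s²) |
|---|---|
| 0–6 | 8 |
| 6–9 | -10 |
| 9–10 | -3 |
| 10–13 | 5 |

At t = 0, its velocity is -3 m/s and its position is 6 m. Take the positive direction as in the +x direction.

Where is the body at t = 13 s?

On each constant-a segment, Δv = aΔt and Δx = v₀Δt + ½aΔt²; chain segment to segment.
0–6 s: v starts -3 m/s; Δx = -3·6 + ½·8·6² = 126 m; v ends 45 m/s.
6–9 s: v starts 45 m/s; Δx = 45·3 + ½·-10·3² = 90 m; v ends 15 m/s.
9–10 s: v starts 15 m/s; Δx = 15·1 + ½·-3·1² = 13.5 m; v ends 12 m/s.
10–13 s: v starts 12 m/s; Δx = 12·3 + ½·5·3² = 58.5 m; v ends 27 m/s.
x(13) = 6 + Σ Δx = 294 m.

294 m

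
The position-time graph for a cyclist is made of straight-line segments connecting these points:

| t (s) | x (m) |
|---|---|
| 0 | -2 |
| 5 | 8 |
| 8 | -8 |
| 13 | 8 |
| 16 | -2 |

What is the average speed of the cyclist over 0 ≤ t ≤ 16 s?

3.25 m/s

Average speed = (total path length)/(elapsed time); on a piecewise-linear x-t graph the path length is Σ|Δx|.
0–5 s: |Δx| = |8 − -2| = 10 m
5–8 s: |Δx| = |-8 − 8| = 16 m
8–13 s: |Δx| = |8 − -8| = 16 m
13–16 s: |Δx| = |-2 − 8| = 10 m
Total path = 52 m; average speed = 52/16 = 3.25 m/s.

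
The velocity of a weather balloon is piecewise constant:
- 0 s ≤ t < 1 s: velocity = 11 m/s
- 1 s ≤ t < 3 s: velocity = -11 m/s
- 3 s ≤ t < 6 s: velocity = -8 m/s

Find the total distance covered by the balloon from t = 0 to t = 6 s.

Distance (not displacement) is the total path length: add the absolute areas under v-t.
0–1 s: |11| × 1 = 11 m
1–3 s: |-11| × 2 = 22 m
3–6 s: |-8| × 3 = 24 m
Total distance = 57 m

57 m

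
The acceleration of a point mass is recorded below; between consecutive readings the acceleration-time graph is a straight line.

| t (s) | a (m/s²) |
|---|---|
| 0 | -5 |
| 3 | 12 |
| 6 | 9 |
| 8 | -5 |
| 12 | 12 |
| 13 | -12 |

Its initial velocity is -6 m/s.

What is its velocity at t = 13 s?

54 m/s

Δv equals the area under the a-t graph; then v = v₀ + Δv.
0–3 s: ½(-5 + 12)(3) = 10.5 m/s
3–6 s: ½(12 + 9)(3) = 31.5 m/s
6–8 s: ½(9 + -5)(2) = 4 m/s
8–12 s: ½(-5 + 12)(4) = 14 m/s
12–13 s: ½(12 + -12)(1) = 0 m/s
Δv = 60 m/s, so v(13) = -6 + (60) = 54 m/s.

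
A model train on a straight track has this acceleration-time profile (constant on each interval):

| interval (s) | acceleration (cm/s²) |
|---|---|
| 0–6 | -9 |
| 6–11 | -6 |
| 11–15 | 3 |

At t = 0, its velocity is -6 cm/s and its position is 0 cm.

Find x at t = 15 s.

On each constant-a segment, Δv = aΔt and Δx = v₀Δt + ½aΔt²; chain segment to segment.
0–6 s: v starts -6 cm/s; Δx = -6·6 + ½·-9·6² = -198 cm; v ends -60 cm/s.
6–11 s: v starts -60 cm/s; Δx = -60·5 + ½·-6·5² = -375 cm; v ends -90 cm/s.
11–15 s: v starts -90 cm/s; Δx = -90·4 + ½·3·4² = -336 cm; v ends -78 cm/s.
x(15) = 0 + Σ Δx = -909 cm.

-909 cm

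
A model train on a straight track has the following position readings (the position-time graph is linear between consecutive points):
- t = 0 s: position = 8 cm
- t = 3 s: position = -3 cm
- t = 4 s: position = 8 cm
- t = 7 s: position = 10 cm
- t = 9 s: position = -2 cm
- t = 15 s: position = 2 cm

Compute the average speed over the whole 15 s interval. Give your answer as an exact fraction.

8/3 cm/s

Average speed = (total path length)/(elapsed time); on a piecewise-linear x-t graph the path length is Σ|Δx|.
0–3 s: |Δx| = |-3 − 8| = 11 cm
3–4 s: |Δx| = |8 − -3| = 11 cm
4–7 s: |Δx| = |10 − 8| = 2 cm
7–9 s: |Δx| = |-2 − 10| = 12 cm
9–15 s: |Δx| = |2 − -2| = 4 cm
Total path = 40 cm; average speed = 40/15 = 8/3 cm/s.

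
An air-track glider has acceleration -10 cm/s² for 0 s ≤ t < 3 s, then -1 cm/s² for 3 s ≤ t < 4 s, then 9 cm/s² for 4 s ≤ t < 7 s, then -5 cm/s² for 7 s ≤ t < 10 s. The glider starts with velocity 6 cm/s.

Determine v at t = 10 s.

Δv equals the area under the a-t graph; then v = v₀ + Δv.
0–3 s: -10 × 3 = -30 cm/s
3–4 s: -1 × 1 = -1 cm/s
4–7 s: 9 × 3 = 27 cm/s
7–10 s: -5 × 3 = -15 cm/s
Δv = -19 cm/s, so v(10) = 6 + (-19) = -13 cm/s.

-13 cm/s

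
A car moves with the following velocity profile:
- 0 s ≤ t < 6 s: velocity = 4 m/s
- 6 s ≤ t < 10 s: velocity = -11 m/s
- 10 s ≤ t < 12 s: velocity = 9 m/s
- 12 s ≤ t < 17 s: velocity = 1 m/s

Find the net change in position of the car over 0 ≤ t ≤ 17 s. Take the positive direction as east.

3 m

Displacement is the signed area under the v-t curve.
0–6 s: 4 × 6 = 24 m
6–10 s: -11 × 4 = -44 m
10–12 s: 9 × 2 = 18 m
12–17 s: 1 × 5 = 5 m
Net displacement = 3 m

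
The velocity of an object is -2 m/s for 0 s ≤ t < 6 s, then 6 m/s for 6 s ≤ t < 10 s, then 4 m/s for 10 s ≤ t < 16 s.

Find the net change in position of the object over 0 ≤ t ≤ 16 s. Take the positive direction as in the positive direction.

Displacement is the signed area under the v-t curve.
0–6 s: -2 × 6 = -12 m
6–10 s: 6 × 4 = 24 m
10–16 s: 4 × 6 = 24 m
Net displacement = 36 m

36 m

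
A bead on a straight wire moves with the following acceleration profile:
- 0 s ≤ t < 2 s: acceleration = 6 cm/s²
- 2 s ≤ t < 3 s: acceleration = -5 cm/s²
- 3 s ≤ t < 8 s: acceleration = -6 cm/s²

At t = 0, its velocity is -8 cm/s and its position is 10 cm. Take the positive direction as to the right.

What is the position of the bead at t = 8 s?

On each constant-a segment, Δv = aΔt and Δx = v₀Δt + ½aΔt²; chain segment to segment.
0–2 s: v starts -8 cm/s; Δx = -8·2 + ½·6·2² = -4 cm; v ends 4 cm/s.
2–3 s: v starts 4 cm/s; Δx = 4·1 + ½·-5·1² = 1.5 cm; v ends -1 cm/s.
3–8 s: v starts -1 cm/s; Δx = -1·5 + ½·-6·5² = -80 cm; v ends -31 cm/s.
x(8) = 10 + Σ Δx = -72.5 cm.

-72.5 cm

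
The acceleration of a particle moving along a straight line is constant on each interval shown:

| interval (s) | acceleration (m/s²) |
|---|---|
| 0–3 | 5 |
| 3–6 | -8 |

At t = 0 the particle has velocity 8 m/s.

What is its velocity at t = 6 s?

-1 m/s

Δv equals the area under the a-t graph; then v = v₀ + Δv.
0–3 s: 5 × 3 = 15 m/s
3–6 s: -8 × 3 = -24 m/s
Δv = -9 m/s, so v(6) = 8 + (-9) = -1 m/s.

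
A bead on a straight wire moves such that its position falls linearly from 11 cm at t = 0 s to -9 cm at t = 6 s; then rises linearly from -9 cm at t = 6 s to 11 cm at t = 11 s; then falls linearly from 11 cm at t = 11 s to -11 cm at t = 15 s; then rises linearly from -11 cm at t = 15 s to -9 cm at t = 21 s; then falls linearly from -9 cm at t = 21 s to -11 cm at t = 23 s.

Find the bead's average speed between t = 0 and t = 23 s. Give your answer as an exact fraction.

Average speed = (total path length)/(elapsed time); on a piecewise-linear x-t graph the path length is Σ|Δx|.
0–6 s: |Δx| = |-9 − 11| = 20 cm
6–11 s: |Δx| = |11 − -9| = 20 cm
11–15 s: |Δx| = |-11 − 11| = 22 cm
15–21 s: |Δx| = |-9 − -11| = 2 cm
21–23 s: |Δx| = |-11 − -9| = 2 cm
Total path = 66 cm; average speed = 66/23 = 66/23 cm/s.

66/23 cm/s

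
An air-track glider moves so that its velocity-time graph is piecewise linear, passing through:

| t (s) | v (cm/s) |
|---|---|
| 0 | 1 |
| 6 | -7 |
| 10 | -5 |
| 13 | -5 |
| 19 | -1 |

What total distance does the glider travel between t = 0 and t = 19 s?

Total distance travelled is ∫|v| dt — sum the magnitudes of each area piece.
0–6 s: v = 0 at t = 0.75 s; triangle areas 0.375 + 18.375 = 18.75 cm
6–10 s: |½(-7 + -5)(4)| = 24 cm
10–13 s: |-5| × 3 = 15 cm
13–19 s: |½(-5 + -1)(6)| = 18 cm
Total distance = 75.75 cm

75.75 cm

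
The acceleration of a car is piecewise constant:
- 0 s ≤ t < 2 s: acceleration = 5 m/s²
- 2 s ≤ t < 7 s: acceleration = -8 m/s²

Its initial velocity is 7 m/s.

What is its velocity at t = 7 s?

Δv equals the area under the a-t graph; then v = v₀ + Δv.
0–2 s: 5 × 2 = 10 m/s
2–7 s: -8 × 5 = -40 m/s
Δv = -30 m/s, so v(7) = 7 + (-30) = -23 m/s.

-23 m/s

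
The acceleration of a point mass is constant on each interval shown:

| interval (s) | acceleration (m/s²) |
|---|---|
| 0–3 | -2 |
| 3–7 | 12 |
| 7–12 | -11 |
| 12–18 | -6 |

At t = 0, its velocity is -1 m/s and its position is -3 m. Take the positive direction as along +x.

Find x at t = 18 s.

-71.5 m

On each constant-a segment, Δv = aΔt and Δx = v₀Δt + ½aΔt²; chain segment to segment.
0–3 s: v starts -1 m/s; Δx = -1·3 + ½·-2·3² = -12 m; v ends -7 m/s.
3–7 s: v starts -7 m/s; Δx = -7·4 + ½·12·4² = 68 m; v ends 41 m/s.
7–12 s: v starts 41 m/s; Δx = 41·5 + ½·-11·5² = 67.5 m; v ends -14 m/s.
12–18 s: v starts -14 m/s; Δx = -14·6 + ½·-6·6² = -192 m; v ends -50 m/s.
x(18) = -3 + Σ Δx = -71.5 m.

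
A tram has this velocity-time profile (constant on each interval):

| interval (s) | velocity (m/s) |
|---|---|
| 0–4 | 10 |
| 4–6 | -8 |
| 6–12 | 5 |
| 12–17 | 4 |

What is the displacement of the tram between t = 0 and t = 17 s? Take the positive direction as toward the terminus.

Displacement is the signed area under the v-t curve.
0–4 s: 10 × 4 = 40 m
4–6 s: -8 × 2 = -16 m
6–12 s: 5 × 6 = 30 m
12–17 s: 4 × 5 = 20 m
Net displacement = 74 m

74 m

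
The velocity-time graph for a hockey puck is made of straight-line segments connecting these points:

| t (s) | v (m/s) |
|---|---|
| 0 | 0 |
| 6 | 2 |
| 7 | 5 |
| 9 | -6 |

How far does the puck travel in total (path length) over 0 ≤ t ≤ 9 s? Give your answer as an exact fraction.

331/22 m

Distance (not displacement) is the total path length: add the absolute areas under v-t.
0–6 s: |½(0 + 2)(6)| = 6 m
6–7 s: |½(2 + 5)(1)| = 3.5 m
7–9 s: v = 0 at t = 87/11 s; triangle areas 25/11 + 36/11 = 61/11 m
Total distance = 331/22 m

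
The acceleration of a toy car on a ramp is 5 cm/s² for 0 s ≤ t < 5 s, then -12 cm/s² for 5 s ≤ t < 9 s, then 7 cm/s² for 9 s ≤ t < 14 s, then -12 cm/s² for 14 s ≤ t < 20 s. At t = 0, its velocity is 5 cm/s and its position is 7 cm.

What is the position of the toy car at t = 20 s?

On each constant-a segment, Δv = aΔt and Δx = v₀Δt + ½aΔt²; chain segment to segment.
0–5 s: v starts 5 cm/s; Δx = 5·5 + ½·5·5² = 87.5 cm; v ends 30 cm/s.
5–9 s: v starts 30 cm/s; Δx = 30·4 + ½·-12·4² = 24 cm; v ends -18 cm/s.
9–14 s: v starts -18 cm/s; Δx = -18·5 + ½·7·5² = -2.5 cm; v ends 17 cm/s.
14–20 s: v starts 17 cm/s; Δx = 17·6 + ½·-12·6² = -114 cm; v ends -55 cm/s.
x(20) = 7 + Σ Δx = 2 cm.

2 cm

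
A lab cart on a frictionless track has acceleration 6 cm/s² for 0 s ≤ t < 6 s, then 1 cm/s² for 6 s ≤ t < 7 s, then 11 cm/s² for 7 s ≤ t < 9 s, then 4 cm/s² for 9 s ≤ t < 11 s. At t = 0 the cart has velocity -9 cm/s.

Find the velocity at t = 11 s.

58 cm/s

Δv equals the area under the a-t graph; then v = v₀ + Δv.
0–6 s: 6 × 6 = 36 cm/s
6–7 s: 1 × 1 = 1 cm/s
7–9 s: 11 × 2 = 22 cm/s
9–11 s: 4 × 2 = 8 cm/s
Δv = 67 cm/s, so v(11) = -9 + (67) = 58 cm/s.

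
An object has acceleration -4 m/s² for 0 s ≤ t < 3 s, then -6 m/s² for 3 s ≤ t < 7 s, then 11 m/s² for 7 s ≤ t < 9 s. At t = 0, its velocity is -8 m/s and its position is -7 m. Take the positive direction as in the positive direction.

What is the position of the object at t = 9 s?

On each constant-a segment, Δv = aΔt and Δx = v₀Δt + ½aΔt²; chain segment to segment.
0–3 s: v starts -8 m/s; Δx = -8·3 + ½·-4·3² = -42 m; v ends -20 m/s.
3–7 s: v starts -20 m/s; Δx = -20·4 + ½·-6·4² = -128 m; v ends -44 m/s.
7–9 s: v starts -44 m/s; Δx = -44·2 + ½·11·2² = -66 m; v ends -22 m/s.
x(9) = -7 + Σ Δx = -243 m.

-243 m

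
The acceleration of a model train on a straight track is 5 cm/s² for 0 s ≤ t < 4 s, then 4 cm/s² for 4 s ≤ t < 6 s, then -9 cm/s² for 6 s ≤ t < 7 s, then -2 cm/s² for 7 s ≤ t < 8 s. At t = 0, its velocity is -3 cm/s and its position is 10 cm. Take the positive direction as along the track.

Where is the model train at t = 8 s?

115.5 cm

On each constant-a segment, Δv = aΔt and Δx = v₀Δt + ½aΔt²; chain segment to segment.
0–4 s: v starts -3 cm/s; Δx = -3·4 + ½·5·4² = 28 cm; v ends 17 cm/s.
4–6 s: v starts 17 cm/s; Δx = 17·2 + ½·4·2² = 42 cm; v ends 25 cm/s.
6–7 s: v starts 25 cm/s; Δx = 25·1 + ½·-9·1² = 20.5 cm; v ends 16 cm/s.
7–8 s: v starts 16 cm/s; Δx = 16·1 + ½·-2·1² = 15 cm; v ends 14 cm/s.
x(8) = 10 + Σ Δx = 115.5 cm.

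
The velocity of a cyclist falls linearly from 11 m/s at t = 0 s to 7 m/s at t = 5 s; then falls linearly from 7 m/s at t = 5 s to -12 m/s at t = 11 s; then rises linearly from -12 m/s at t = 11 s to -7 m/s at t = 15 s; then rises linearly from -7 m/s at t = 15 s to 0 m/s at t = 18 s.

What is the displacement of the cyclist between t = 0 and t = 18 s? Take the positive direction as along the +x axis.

-18.5 m

Displacement is the signed area under the v-t curve.
0–5 s: ½(11 + 7)(5) = 45 m
5–11 s: ½(7 + -12)(6) = -15 m
11–15 s: ½(-12 + -7)(4) = -38 m
15–18 s: ½(-7 + 0)(3) = -10.5 m
Net displacement = -18.5 m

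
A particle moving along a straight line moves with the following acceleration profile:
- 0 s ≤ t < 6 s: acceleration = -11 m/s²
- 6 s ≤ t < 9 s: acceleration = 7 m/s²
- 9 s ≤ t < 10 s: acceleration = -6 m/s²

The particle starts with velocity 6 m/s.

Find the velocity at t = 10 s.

Δv equals the area under the a-t graph; then v = v₀ + Δv.
0–6 s: -11 × 6 = -66 m/s
6–9 s: 7 × 3 = 21 m/s
9–10 s: -6 × 1 = -6 m/s
Δv = -51 m/s, so v(10) = 6 + (-51) = -45 m/s.

-45 m/s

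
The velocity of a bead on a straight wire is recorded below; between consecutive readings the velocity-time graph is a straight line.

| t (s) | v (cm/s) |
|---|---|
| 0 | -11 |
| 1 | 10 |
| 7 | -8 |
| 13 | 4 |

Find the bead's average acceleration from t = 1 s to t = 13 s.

Average acceleration = Δv/Δt = (4 − 10)/(13 − 1) = -0.5 cm/s².

-0.5 cm/s²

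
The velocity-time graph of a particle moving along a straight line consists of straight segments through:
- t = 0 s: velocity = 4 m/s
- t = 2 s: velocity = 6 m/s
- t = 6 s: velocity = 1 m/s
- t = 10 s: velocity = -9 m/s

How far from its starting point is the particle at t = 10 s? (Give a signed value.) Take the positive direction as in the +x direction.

Displacement is the signed area under the v-t curve.
0–2 s: ½(4 + 6)(2) = 10 m
2–6 s: ½(6 + 1)(4) = 14 m
6–10 s: ½(1 + -9)(4) = -16 m
Net displacement = 8 m

8 m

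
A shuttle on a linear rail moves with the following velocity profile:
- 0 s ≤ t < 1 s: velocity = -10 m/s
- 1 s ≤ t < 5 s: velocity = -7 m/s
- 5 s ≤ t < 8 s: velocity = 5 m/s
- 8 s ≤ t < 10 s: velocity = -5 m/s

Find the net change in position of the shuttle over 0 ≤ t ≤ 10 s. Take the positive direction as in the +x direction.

Net displacement equals the area under the velocity-time graph (areas below the axis count negative).
0–1 s: -10 × 1 = -10 m
1–5 s: -7 × 4 = -28 m
5–8 s: 5 × 3 = 15 m
8–10 s: -5 × 2 = -10 m
Net displacement = -33 m

-33 m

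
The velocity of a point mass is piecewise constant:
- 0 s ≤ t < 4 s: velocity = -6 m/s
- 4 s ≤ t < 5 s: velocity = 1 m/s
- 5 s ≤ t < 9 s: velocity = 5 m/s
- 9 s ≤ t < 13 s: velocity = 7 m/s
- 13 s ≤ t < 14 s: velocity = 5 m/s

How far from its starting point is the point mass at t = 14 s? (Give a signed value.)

Net displacement equals the area under the velocity-time graph (areas below the axis count negative).
0–4 s: -6 × 4 = -24 m
4–5 s: 1 × 1 = 1 m
5–9 s: 5 × 4 = 20 m
9–13 s: 7 × 4 = 28 m
13–14 s: 5 × 1 = 5 m
Net displacement = 30 m

30 m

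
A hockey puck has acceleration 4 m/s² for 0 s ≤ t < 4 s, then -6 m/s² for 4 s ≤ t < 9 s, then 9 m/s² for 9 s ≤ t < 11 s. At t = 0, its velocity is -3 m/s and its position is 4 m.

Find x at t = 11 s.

-2 m

On each constant-a segment, Δv = aΔt and Δx = v₀Δt + ½aΔt²; chain segment to segment.
0–4 s: v starts -3 m/s; Δx = -3·4 + ½·4·4² = 20 m; v ends 13 m/s.
4–9 s: v starts 13 m/s; Δx = 13·5 + ½·-6·5² = -10 m; v ends -17 m/s.
9–11 s: v starts -17 m/s; Δx = -17·2 + ½·9·2² = -16 m; v ends 1 m/s.
x(11) = 4 + Σ Δx = -2 m.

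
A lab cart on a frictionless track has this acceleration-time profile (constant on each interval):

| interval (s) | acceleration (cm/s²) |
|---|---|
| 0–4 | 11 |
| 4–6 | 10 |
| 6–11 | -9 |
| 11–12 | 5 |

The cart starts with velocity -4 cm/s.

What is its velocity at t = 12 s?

Δv equals the area under the a-t graph; then v = v₀ + Δv.
0–4 s: 11 × 4 = 44 cm/s
4–6 s: 10 × 2 = 20 cm/s
6–11 s: -9 × 5 = -45 cm/s
11–12 s: 5 × 1 = 5 cm/s
Δv = 24 cm/s, so v(12) = -4 + (24) = 20 cm/s.

20 cm/s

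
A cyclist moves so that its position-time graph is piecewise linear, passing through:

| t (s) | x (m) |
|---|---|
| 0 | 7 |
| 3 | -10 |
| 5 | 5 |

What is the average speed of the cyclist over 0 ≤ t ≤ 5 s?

Average speed = (total path length)/(elapsed time); on a piecewise-linear x-t graph the path length is Σ|Δx|.
0–3 s: |Δx| = |-10 − 7| = 17 m
3–5 s: |Δx| = |5 − -10| = 15 m
Total path = 32 m; average speed = 32/5 = 6.4 m/s.

6.4 m/s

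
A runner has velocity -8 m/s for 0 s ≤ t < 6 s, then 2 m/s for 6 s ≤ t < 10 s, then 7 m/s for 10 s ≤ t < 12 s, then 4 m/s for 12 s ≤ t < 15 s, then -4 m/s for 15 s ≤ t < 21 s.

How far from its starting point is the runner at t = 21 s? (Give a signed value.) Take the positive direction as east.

-38 m

Displacement is the signed area under the v-t curve.
0–6 s: -8 × 6 = -48 m
6–10 s: 2 × 4 = 8 m
10–12 s: 7 × 2 = 14 m
12–15 s: 4 × 3 = 12 m
15–21 s: -4 × 6 = -24 m
Net displacement = -38 m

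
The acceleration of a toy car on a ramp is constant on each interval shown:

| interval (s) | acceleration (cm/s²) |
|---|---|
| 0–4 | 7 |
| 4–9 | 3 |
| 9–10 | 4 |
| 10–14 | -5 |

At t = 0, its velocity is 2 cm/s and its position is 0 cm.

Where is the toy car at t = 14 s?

On each constant-a segment, Δv = aΔt and Δx = v₀Δt + ½aΔt²; chain segment to segment.
0–4 s: v starts 2 cm/s; Δx = 2·4 + ½·7·4² = 64 cm; v ends 30 cm/s.
4–9 s: v starts 30 cm/s; Δx = 30·5 + ½·3·5² = 187.5 cm; v ends 45 cm/s.
9–10 s: v starts 45 cm/s; Δx = 45·1 + ½·4·1² = 47 cm; v ends 49 cm/s.
10–14 s: v starts 49 cm/s; Δx = 49·4 + ½·-5·4² = 156 cm; v ends 29 cm/s.
x(14) = 0 + Σ Δx = 454.5 cm.

454.5 cm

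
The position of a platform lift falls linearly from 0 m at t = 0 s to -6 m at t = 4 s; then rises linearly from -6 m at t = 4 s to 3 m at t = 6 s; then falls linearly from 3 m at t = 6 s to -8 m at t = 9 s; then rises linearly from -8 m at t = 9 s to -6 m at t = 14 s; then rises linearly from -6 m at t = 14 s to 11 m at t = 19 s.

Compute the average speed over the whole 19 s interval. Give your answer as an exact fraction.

45/19 m/s

Average speed = (total path length)/(elapsed time); on a piecewise-linear x-t graph the path length is Σ|Δx|.
0–4 s: |Δx| = |-6 − 0| = 6 m
4–6 s: |Δx| = |3 − -6| = 9 m
6–9 s: |Δx| = |-8 − 3| = 11 m
9–14 s: |Δx| = |-6 − -8| = 2 m
14–19 s: |Δx| = |11 − -6| = 17 m
Total path = 45 m; average speed = 45/19 = 45/19 m/s.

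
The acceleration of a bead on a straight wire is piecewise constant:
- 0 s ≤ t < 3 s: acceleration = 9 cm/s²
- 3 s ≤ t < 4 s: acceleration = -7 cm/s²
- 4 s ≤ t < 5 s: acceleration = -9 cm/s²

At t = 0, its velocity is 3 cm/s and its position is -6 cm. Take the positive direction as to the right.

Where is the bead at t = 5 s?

88.5 cm

On each constant-a segment, Δv = aΔt and Δx = v₀Δt + ½aΔt²; chain segment to segment.
0–3 s: v starts 3 cm/s; Δx = 3·3 + ½·9·3² = 49.5 cm; v ends 30 cm/s.
3–4 s: v starts 30 cm/s; Δx = 30·1 + ½·-7·1² = 26.5 cm; v ends 23 cm/s.
4–5 s: v starts 23 cm/s; Δx = 23·1 + ½·-9·1² = 18.5 cm; v ends 14 cm/s.
x(5) = -6 + Σ Δx = 88.5 cm.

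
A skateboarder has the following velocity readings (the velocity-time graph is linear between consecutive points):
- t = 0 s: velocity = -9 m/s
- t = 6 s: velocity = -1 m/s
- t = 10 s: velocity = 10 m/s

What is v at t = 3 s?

On 0–6 s the graph is linear from -9 to -1 m/s: v(3) = -9 + (-1 − -9)·(3 − 0)/(6 − 0) = -5 m/s.

-5 m/s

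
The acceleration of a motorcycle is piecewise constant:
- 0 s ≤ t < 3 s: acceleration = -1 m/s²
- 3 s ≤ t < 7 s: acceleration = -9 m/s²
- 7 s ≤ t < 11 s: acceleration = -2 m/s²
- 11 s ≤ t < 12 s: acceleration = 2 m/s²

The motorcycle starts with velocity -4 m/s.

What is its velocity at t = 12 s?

Δv equals the area under the a-t graph; then v = v₀ + Δv.
0–3 s: -1 × 3 = -3 m/s
3–7 s: -9 × 4 = -36 m/s
7–11 s: -2 × 4 = -8 m/s
11–12 s: 2 × 1 = 2 m/s
Δv = -45 m/s, so v(12) = -4 + (-45) = -49 m/s.

-49 m/s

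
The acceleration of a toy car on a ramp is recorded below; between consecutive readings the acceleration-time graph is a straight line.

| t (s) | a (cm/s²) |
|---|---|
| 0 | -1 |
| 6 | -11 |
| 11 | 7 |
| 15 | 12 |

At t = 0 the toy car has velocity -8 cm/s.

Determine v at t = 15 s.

Δv equals the area under the a-t graph; then v = v₀ + Δv.
0–6 s: ½(-1 + -11)(6) = -36 cm/s
6–11 s: ½(-11 + 7)(5) = -10 cm/s
11–15 s: ½(7 + 12)(4) = 38 cm/s
Δv = -8 cm/s, so v(15) = -8 + (-8) = -16 cm/s.

-16 cm/s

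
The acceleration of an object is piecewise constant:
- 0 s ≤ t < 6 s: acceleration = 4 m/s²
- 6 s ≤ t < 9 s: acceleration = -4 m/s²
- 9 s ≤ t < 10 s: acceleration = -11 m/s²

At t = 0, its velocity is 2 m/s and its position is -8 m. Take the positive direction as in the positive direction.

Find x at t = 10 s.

On each constant-a segment, Δv = aΔt and Δx = v₀Δt + ½aΔt²; chain segment to segment.
0–6 s: v starts 2 m/s; Δx = 2·6 + ½·4·6² = 84 m; v ends 26 m/s.
6–9 s: v starts 26 m/s; Δx = 26·3 + ½·-4·3² = 60 m; v ends 14 m/s.
9–10 s: v starts 14 m/s; Δx = 14·1 + ½·-11·1² = 8.5 m; v ends 3 m/s.
x(10) = -8 + Σ Δx = 144.5 m.

144.5 m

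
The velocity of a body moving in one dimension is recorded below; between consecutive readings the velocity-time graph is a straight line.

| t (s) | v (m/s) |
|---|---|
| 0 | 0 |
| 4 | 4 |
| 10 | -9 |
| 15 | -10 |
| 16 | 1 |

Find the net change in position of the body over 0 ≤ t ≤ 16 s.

-59 m

Displacement is the signed area under the v-t curve.
0–4 s: ½(0 + 4)(4) = 8 m
4–10 s: ½(4 + -9)(6) = -15 m
10–15 s: ½(-9 + -10)(5) = -47.5 m
15–16 s: ½(-10 + 1)(1) = -4.5 m
Net displacement = -59 m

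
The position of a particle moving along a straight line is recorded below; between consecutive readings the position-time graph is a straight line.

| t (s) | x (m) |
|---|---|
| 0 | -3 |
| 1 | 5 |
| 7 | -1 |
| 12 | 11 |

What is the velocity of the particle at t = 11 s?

Velocity is the slope of the x-t graph on 7–12 s: (11 − -1)/(12 − 7) = 2.4 m/s.

2.4 m/s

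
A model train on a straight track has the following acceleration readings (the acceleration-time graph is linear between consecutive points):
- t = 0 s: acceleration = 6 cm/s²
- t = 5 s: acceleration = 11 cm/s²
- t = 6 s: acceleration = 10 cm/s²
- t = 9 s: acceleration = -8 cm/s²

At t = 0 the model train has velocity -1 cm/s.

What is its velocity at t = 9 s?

Δv equals the area under the a-t graph; then v = v₀ + Δv.
0–5 s: ½(6 + 11)(5) = 42.5 cm/s
5–6 s: ½(11 + 10)(1) = 10.5 cm/s
6–9 s: ½(10 + -8)(3) = 3 cm/s
Δv = 56 cm/s, so v(9) = -1 + (56) = 55 cm/s.

55 cm/s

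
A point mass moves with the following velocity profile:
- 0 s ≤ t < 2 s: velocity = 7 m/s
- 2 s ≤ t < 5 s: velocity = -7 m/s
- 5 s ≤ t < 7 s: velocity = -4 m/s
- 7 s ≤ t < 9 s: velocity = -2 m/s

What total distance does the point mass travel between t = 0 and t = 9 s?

Distance (not displacement) is the total path length: add the absolute areas under v-t.
0–2 s: |7| × 2 = 14 m
2–5 s: |-7| × 3 = 21 m
5–7 s: |-4| × 2 = 8 m
7–9 s: |-2| × 2 = 4 m
Total distance = 47 m

47 m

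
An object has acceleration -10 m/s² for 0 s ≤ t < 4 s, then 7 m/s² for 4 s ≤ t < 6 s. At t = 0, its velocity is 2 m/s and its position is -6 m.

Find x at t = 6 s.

On each constant-a segment, Δv = aΔt and Δx = v₀Δt + ½aΔt²; chain segment to segment.
0–4 s: v starts 2 m/s; Δx = 2·4 + ½·-10·4² = -72 m; v ends -38 m/s.
4–6 s: v starts -38 m/s; Δx = -38·2 + ½·7·2² = -62 m; v ends -24 m/s.
x(6) = -6 + Σ Δx = -140 m.

-140 m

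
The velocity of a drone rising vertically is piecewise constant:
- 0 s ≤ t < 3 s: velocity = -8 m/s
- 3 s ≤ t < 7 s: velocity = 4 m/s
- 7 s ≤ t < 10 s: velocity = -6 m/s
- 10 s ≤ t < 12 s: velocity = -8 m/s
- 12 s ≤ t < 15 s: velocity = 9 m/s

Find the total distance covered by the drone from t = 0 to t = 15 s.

Distance (not displacement) is the total path length: add the absolute areas under v-t.
0–3 s: |-8| × 3 = 24 m
3–7 s: |4| × 4 = 16 m
7–10 s: |-6| × 3 = 18 m
10–12 s: |-8| × 2 = 16 m
12–15 s: |9| × 3 = 27 m
Total distance = 101 m

101 m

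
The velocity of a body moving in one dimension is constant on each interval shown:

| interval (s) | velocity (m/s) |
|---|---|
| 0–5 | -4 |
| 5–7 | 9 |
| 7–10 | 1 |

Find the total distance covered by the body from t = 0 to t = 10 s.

41 m

Distance (not displacement) is the total path length: add the absolute areas under v-t.
0–5 s: |-4| × 5 = 20 m
5–7 s: |9| × 2 = 18 m
7–10 s: |1| × 3 = 3 m
Total distance = 41 m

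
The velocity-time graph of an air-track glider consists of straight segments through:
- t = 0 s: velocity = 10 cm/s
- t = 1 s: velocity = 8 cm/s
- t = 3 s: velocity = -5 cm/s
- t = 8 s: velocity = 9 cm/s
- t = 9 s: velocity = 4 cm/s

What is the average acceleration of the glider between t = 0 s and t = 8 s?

-0.125 cm/s²

Average acceleration = Δv/Δt = (9 − 10)/(8 − 0) = -0.125 cm/s².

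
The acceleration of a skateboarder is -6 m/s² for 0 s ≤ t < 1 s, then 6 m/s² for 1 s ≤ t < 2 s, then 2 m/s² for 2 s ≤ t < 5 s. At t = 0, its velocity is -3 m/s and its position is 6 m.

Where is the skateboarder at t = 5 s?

-6 m

On each constant-a segment, Δv = aΔt and Δx = v₀Δt + ½aΔt²; chain segment to segment.
0–1 s: v starts -3 m/s; Δx = -3·1 + ½·-6·1² = -6 m; v ends -9 m/s.
1–2 s: v starts -9 m/s; Δx = -9·1 + ½·6·1² = -6 m; v ends -3 m/s.
2–5 s: v starts -3 m/s; Δx = -3·3 + ½·2·3² = 0 m; v ends 3 m/s.
x(5) = 6 + Σ Δx = -6 m.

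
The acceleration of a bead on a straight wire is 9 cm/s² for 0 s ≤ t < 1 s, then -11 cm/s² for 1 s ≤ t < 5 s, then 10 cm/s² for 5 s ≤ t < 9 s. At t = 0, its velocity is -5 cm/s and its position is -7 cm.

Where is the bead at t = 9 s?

-159.5 cm

On each constant-a segment, Δv = aΔt and Δx = v₀Δt + ½aΔt²; chain segment to segment.
0–1 s: v starts -5 cm/s; Δx = -5·1 + ½·9·1² = -0.5 cm; v ends 4 cm/s.
1–5 s: v starts 4 cm/s; Δx = 4·4 + ½·-11·4² = -72 cm; v ends -40 cm/s.
5–9 s: v starts -40 cm/s; Δx = -40·4 + ½·10·4² = -80 cm; v ends 0 cm/s.
x(9) = -7 + Σ Δx = -159.5 cm.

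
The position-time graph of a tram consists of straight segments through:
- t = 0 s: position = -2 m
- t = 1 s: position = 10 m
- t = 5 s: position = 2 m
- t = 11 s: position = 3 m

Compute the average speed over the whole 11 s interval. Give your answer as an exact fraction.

21/11 m/s

Average speed = (total path length)/(elapsed time); on a piecewise-linear x-t graph the path length is Σ|Δx|.
0–1 s: |Δx| = |10 − -2| = 12 m
1–5 s: |Δx| = |2 − 10| = 8 m
5–11 s: |Δx| = |3 − 2| = 1 m
Total path = 21 m; average speed = 21/11 = 21/11 m/s.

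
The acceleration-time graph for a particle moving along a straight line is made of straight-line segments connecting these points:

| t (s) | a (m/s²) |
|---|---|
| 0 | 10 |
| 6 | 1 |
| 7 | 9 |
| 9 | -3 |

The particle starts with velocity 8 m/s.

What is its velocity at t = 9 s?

Δv equals the area under the a-t graph; then v = v₀ + Δv.
0–6 s: ½(10 + 1)(6) = 33 m/s
6–7 s: ½(1 + 9)(1) = 5 m/s
7–9 s: ½(9 + -3)(2) = 6 m/s
Δv = 44 m/s, so v(9) = 8 + (44) = 52 m/s.

52 m/s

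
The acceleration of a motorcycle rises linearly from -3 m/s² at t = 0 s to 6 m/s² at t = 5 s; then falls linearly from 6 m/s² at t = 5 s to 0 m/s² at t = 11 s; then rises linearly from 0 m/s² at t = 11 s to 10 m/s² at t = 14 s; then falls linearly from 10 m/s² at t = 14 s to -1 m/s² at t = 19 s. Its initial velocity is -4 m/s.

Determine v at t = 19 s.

59 m/s

Δv equals the area under the a-t graph; then v = v₀ + Δv.
0–5 s: ½(-3 + 6)(5) = 7.5 m/s
5–11 s: ½(6 + 0)(6) = 18 m/s
11–14 s: ½(0 + 10)(3) = 15 m/s
14–19 s: ½(10 + -1)(5) = 22.5 m/s
Δv = 63 m/s, so v(19) = -4 + (63) = 59 m/s.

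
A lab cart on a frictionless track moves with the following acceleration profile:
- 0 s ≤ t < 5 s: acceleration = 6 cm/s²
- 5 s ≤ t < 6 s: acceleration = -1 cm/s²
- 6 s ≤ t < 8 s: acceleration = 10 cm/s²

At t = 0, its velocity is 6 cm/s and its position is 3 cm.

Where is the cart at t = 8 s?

233.5 cm

On each constant-a segment, Δv = aΔt and Δx = v₀Δt + ½aΔt²; chain segment to segment.
0–5 s: v starts 6 cm/s; Δx = 6·5 + ½·6·5² = 105 cm; v ends 36 cm/s.
5–6 s: v starts 36 cm/s; Δx = 36·1 + ½·-1·1² = 35.5 cm; v ends 35 cm/s.
6–8 s: v starts 35 cm/s; Δx = 35·2 + ½·10·2² = 90 cm; v ends 55 cm/s.
x(8) = 3 + Σ Δx = 233.5 cm.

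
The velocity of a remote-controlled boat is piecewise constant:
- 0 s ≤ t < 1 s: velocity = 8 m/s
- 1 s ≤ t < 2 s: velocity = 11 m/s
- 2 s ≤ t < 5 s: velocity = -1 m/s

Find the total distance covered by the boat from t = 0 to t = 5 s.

22 m

Distance (not displacement) is the total path length: add the absolute areas under v-t.
0–1 s: |8| × 1 = 8 m
1–2 s: |11| × 1 = 11 m
2–5 s: |-1| × 3 = 3 m
Total distance = 22 m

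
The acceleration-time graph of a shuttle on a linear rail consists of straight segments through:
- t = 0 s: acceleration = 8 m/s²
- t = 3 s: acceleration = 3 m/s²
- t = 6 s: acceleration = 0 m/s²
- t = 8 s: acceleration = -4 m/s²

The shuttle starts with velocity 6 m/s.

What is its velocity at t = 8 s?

Δv equals the area under the a-t graph; then v = v₀ + Δv.
0–3 s: ½(8 + 3)(3) = 16.5 m/s
3–6 s: ½(3 + 0)(3) = 4.5 m/s
6–8 s: ½(0 + -4)(2) = -4 m/s
Δv = 17 m/s, so v(8) = 6 + (17) = 23 m/s.

23 m/s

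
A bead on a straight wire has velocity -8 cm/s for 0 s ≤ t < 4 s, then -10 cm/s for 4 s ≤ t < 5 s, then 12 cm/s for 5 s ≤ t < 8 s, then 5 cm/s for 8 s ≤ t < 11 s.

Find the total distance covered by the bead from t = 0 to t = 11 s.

93 cm

Total distance travelled is ∫|v| dt — sum the magnitudes of each area piece.
0–4 s: |-8| × 4 = 32 cm
4–5 s: |-10| × 1 = 10 cm
5–8 s: |12| × 3 = 36 cm
8–11 s: |5| × 3 = 15 cm
Total distance = 93 cm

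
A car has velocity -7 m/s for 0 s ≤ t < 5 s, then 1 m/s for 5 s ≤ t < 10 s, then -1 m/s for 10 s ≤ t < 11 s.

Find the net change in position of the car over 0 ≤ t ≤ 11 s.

-31 m

Net displacement equals the area under the velocity-time graph (areas below the axis count negative).
0–5 s: -7 × 5 = -35 m
5–10 s: 1 × 5 = 5 m
10–11 s: -1 × 1 = -1 m
Net displacement = -31 m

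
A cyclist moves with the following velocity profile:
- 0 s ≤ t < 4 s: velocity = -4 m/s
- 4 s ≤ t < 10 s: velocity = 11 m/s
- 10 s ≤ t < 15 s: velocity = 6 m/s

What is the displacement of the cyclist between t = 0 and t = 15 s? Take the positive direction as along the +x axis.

Net displacement equals the area under the velocity-time graph (areas below the axis count negative).
0–4 s: -4 × 4 = -16 m
4–10 s: 11 × 6 = 66 m
10–15 s: 6 × 5 = 30 m
Net displacement = 80 m

80 m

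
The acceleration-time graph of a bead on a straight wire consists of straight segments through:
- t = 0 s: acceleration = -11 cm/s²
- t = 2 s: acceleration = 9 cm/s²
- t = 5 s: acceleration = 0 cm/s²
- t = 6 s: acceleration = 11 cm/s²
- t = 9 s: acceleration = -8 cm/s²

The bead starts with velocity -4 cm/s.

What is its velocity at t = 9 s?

Δv equals the area under the a-t graph; then v = v₀ + Δv.
0–2 s: ½(-11 + 9)(2) = -2 cm/s
2–5 s: ½(9 + 0)(3) = 13.5 cm/s
5–6 s: ½(0 + 11)(1) = 5.5 cm/s
6–9 s: ½(11 + -8)(3) = 4.5 cm/s
Δv = 21.5 cm/s, so v(9) = -4 + (21.5) = 17.5 cm/s.

17.5 cm/s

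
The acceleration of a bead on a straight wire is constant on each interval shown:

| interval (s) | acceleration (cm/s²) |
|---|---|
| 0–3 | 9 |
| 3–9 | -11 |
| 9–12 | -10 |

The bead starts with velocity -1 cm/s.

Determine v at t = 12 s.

-70 cm/s

Δv equals the area under the a-t graph; then v = v₀ + Δv.
0–3 s: 9 × 3 = 27 cm/s
3–9 s: -11 × 6 = -66 cm/s
9–12 s: -10 × 3 = -30 cm/s
Δv = -69 cm/s, so v(12) = -1 + (-69) = -70 cm/s.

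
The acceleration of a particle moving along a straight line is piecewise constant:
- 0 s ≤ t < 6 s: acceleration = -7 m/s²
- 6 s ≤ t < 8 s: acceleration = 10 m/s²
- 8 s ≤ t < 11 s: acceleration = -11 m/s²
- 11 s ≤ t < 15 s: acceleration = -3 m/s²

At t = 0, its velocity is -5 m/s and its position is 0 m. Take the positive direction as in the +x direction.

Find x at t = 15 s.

On each constant-a segment, Δv = aΔt and Δx = v₀Δt + ½aΔt²; chain segment to segment.
0–6 s: v starts -5 m/s; Δx = -5·6 + ½·-7·6² = -156 m; v ends -47 m/s.
6–8 s: v starts -47 m/s; Δx = -47·2 + ½·10·2² = -74 m; v ends -27 m/s.
8–11 s: v starts -27 m/s; Δx = -27·3 + ½·-11·3² = -130.5 m; v ends -60 m/s.
11–15 s: v starts -60 m/s; Δx = -60·4 + ½·-3·4² = -264 m; v ends -72 m/s.
x(15) = 0 + Σ Δx = -624.5 m.

-624.5 m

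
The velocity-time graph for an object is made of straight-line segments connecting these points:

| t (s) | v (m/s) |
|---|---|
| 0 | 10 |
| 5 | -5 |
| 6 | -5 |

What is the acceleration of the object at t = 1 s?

-3 m/s²

Acceleration is the slope of the v-t graph on 0–5 s: (-5 − 10)/(5 − 0) = -3 m/s².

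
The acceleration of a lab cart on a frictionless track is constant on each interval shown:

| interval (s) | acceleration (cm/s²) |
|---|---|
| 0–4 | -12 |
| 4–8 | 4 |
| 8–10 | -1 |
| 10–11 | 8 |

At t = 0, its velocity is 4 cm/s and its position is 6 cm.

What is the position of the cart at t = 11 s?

On each constant-a segment, Δv = aΔt and Δx = v₀Δt + ½aΔt²; chain segment to segment.
0–4 s: v starts 4 cm/s; Δx = 4·4 + ½·-12·4² = -80 cm; v ends -44 cm/s.
4–8 s: v starts -44 cm/s; Δx = -44·4 + ½·4·4² = -144 cm; v ends -28 cm/s.
8–10 s: v starts -28 cm/s; Δx = -28·2 + ½·-1·2² = -58 cm; v ends -30 cm/s.
10–11 s: v starts -30 cm/s; Δx = -30·1 + ½·8·1² = -26 cm; v ends -22 cm/s.
x(11) = 6 + Σ Δx = -302 cm.

-302 cm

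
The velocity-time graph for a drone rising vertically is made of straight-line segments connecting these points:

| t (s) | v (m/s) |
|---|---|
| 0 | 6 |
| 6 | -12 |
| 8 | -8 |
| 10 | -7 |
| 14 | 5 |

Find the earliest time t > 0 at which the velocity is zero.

t = 2 s

v changes sign on 0–6 s (from 6 to -12); the graph is linear there, so v = 0 at t = 0 + (-6)·(6 − 0)/(-12 − 6) = 2 s.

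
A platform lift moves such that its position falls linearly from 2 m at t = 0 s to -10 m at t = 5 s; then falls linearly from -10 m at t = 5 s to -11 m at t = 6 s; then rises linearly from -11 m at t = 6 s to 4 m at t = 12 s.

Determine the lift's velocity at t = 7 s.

2.5 m/s

Velocity is the slope of the x-t graph on 6–12 s: (4 − -11)/(12 − 6) = 2.5 m/s.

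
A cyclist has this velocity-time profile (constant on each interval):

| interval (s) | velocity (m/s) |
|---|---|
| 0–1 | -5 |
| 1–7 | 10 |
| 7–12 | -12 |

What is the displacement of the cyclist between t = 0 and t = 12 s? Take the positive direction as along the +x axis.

-5 m

Displacement is the signed area under the v-t curve.
0–1 s: -5 × 1 = -5 m
1–7 s: 10 × 6 = 60 m
7–12 s: -12 × 5 = -60 m
Net displacement = -5 m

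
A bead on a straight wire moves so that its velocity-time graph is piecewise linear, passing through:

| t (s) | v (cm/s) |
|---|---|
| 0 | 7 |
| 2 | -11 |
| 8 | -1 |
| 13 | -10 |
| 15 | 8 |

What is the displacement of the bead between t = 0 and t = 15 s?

-69.5 cm

Displacement is the signed area under the v-t curve.
0–2 s: ½(7 + -11)(2) = -4 cm
2–8 s: ½(-11 + -1)(6) = -36 cm
8–13 s: ½(-1 + -10)(5) = -27.5 cm
13–15 s: ½(-10 + 8)(2) = -2 cm
Net displacement = -69.5 cm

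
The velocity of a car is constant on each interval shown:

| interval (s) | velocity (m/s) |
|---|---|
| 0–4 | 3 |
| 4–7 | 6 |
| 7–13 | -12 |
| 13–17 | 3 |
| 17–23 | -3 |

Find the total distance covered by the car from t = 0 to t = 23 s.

Total distance travelled is ∫|v| dt — sum the magnitudes of each area piece.
0–4 s: |3| × 4 = 12 m
4–7 s: |6| × 3 = 18 m
7–13 s: |-12| × 6 = 72 m
13–17 s: |3| × 4 = 12 m
17–23 s: |-3| × 6 = 18 m
Total distance = 132 m

132 m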